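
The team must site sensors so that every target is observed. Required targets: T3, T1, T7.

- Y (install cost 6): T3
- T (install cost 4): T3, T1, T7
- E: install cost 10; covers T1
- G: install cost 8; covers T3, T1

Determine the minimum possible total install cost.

T alone covers T3, T1, T7 — every target.
Total install cost: 4.
No cover costs less than 4.

4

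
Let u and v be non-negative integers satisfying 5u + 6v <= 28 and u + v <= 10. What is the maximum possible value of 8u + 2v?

40

The continuous relaxation peaks at (5.6, 0) with value 44.80; rounding to a feasible lattice point costs some objective.
(u,v)=(5,0): 5·5+6·0=25≤28, 1·5+1·0=5≤10, objective 40.
(u,v)=(4,1): 5·4+6·1=26≤28, 1·4+1·1=5≤10, objective 34.
No feasible integer point exceeds 40.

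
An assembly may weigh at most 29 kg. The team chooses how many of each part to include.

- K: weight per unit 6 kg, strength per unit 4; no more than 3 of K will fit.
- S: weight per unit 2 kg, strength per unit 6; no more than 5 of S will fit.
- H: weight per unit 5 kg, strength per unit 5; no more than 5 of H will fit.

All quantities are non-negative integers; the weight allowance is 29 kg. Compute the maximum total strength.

Take 5×S and 3×H: weight 25 ≤ 29, strength 5·6 + 3·5 = 45.
S has the best ratio (6/2) and is taken to its limit of 5; remaining capacity is filled optimally with the others.

45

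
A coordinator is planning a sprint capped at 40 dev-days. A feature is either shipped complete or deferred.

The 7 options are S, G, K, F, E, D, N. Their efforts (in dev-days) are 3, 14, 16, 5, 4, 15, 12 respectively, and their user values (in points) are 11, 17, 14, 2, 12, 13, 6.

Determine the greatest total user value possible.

54

Take S, G, K, and E: effort 3 + 14 + 16 + 4 = 37 ≤ 40, user value 11 + 17 + 14 + 12 = 54.
No other feasible combination does better.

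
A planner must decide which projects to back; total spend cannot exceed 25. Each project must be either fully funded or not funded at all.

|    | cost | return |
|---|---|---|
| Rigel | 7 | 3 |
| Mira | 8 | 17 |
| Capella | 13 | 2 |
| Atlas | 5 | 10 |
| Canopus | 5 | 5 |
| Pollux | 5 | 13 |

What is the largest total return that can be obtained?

45

Rigel + Mira + Atlas + Pollux: cost 7 + 8 + 5 + 5 = 25 ≤ 25, return 3 + 17 + 10 + 13 = 43.
Mira + Atlas + Canopus + Pollux: cost 8 + 5 + 5 + 5 = 23 ≤ 25, return 17 + 10 + 5 + 13 = 45.
Mira + Atlas + Pollux: cost 8 + 5 + 5 = 18 ≤ 25, return 17 + 10 + 13 = 40.
Best is Mira, Atlas, Canopus, and Pollux with total return 45.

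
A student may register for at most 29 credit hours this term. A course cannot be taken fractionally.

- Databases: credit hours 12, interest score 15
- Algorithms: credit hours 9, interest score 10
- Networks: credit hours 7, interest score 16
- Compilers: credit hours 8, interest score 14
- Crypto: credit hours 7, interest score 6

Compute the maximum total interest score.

Algorithms + Networks + Compilers: credit hours 9 + 7 + 8 = 24 ≤ 29, interest score 10 + 16 + 14 = 40.
Databases + Networks + Compilers: credit hours 12 + 7 + 8 = 27 ≤ 29, interest score 15 + 16 + 14 = 45.
Databases + Algorithms + Networks: credit hours 12 + 9 + 7 = 28 ≤ 29, interest score 15 + 10 + 16 = 41.
Best is Databases, Networks, and Compilers with total interest score 45.

45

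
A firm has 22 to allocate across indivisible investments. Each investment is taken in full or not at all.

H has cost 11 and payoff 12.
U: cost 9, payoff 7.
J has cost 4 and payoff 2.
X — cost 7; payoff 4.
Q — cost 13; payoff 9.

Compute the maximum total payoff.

19

Treat it as a binary knapsack problem.
Take H and U: cost 11 + 9 = 20 ≤ 22, payoff 12 + 7 = 19.
No other feasible combination does better.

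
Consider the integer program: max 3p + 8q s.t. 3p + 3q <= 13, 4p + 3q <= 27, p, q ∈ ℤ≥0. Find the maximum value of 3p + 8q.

32

(p,q)=(0,4) is feasible, giving 32.
(p,q)=(1,3) is feasible, giving 27.
(p,q)=(0,3) is feasible, giving 24.
The best lattice point is (0,4), giving 32.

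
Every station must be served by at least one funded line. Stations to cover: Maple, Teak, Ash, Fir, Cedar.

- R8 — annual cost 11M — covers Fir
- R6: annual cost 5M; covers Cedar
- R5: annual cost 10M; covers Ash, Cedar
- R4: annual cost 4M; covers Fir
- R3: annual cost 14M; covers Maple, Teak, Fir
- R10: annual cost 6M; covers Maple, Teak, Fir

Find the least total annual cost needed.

This is an integer covering problem.
The greedy cost-per-new-station heuristic would pick R10, R6, and R5 for 21, but a cheaper cover exists.
Choose R5 and R10: together they cover Maple, Teak, Ash, Fir, Cedar — every station.
Total annual cost: 10 + 6 = 16.
No cover costs less than 16.

16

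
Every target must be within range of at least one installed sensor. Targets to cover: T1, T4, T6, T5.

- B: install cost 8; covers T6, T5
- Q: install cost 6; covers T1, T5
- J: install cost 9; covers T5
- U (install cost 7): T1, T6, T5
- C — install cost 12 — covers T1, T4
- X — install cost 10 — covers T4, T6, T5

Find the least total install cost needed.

The greedy cost-per-new-target heuristic would pick U and X for 17, but a cheaper cover exists.
Choose Q and X: together they cover T1, T4, T6, T5 — every target.
Total install cost: 6 + 10 = 16.
No cover costs less than 16.

16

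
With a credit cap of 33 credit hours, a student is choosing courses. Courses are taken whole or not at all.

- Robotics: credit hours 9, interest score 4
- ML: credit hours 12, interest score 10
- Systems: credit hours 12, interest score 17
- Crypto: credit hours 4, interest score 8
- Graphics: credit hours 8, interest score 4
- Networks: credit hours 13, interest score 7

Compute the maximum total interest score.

35

Allowing fractional choices, the relaxed optimum would be about 37.7, but courses are indivisible.
ML + Systems + Crypto: credit hours 12 + 12 + 4 = 28 ≤ 33, interest score 10 + 17 + 8 = 35.
Systems + Crypto + Networks: credit hours 12 + 4 + 13 = 29 ≤ 33, interest score 17 + 8 + 7 = 32.
Robotics + Systems + Crypto + Graphics: credit hours 9 + 12 + 4 + 8 = 33 ≤ 33, interest score 4 + 17 + 8 + 4 = 33.
Best is ML, Systems, and Crypto with total interest score 35.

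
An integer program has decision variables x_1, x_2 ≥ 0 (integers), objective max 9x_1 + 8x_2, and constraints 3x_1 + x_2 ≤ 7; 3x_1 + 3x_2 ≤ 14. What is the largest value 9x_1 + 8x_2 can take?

33

(x_1,x_2)=(1,3) is feasible, giving 33.
(x_1,x_2)=(0,4) is feasible, giving 32.
(x_1,x_2)=(1,2) is feasible, giving 25.
The best lattice point is (1,3), giving 33.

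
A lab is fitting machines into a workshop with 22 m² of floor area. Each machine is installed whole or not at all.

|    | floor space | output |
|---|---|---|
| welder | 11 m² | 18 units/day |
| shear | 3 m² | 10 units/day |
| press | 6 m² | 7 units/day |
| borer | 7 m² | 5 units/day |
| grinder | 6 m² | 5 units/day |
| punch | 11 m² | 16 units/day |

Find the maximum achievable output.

Allowing fractional choices, the relaxed optimum would be about 39.6, but machines are indivisible.
welder + punch: floor space 11 + 11 = 22 ≤ 22, output 18 + 16 = 34.
welder + shear + press: floor space 11 + 3 + 6 = 20 ≤ 22, output 18 + 10 + 7 = 35.
Best is welder, shear, and press with total output 35.

35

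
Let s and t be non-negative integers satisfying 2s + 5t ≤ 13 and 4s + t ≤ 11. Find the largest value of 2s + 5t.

(s,t)=(1,2) is feasible, giving 12.
(s,t)=(0,2) is feasible, giving 10.
(s,t)=(2,1) is feasible, giving 9.
The best lattice point is (1,2), giving 12.

12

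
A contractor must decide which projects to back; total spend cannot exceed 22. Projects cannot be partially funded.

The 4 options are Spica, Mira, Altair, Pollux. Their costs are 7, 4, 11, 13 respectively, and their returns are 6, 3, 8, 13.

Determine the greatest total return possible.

19

Allowing fractional choices, the relaxed optimum would be about 20.5, but projects are indivisible.
Spica + Mira + Altair: cost 7 + 4 + 11 = 22 ≤ 22, return 6 + 3 + 8 = 17.
Mira + Pollux: cost 4 + 13 = 17 ≤ 22, return 3 + 13 = 16.
Spica + Pollux: cost 7 + 13 = 20 ≤ 22, return 6 + 13 = 19.
Best is Spica and Pollux with total return 19.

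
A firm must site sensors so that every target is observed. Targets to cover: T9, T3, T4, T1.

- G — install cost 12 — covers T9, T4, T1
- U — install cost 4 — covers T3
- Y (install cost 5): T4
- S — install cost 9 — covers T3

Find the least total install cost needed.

16

Choose G and U: together they cover T9, T3, T4, T1 — every target.
Total install cost: 12 + 4 = 16.
No cover costs less than 16.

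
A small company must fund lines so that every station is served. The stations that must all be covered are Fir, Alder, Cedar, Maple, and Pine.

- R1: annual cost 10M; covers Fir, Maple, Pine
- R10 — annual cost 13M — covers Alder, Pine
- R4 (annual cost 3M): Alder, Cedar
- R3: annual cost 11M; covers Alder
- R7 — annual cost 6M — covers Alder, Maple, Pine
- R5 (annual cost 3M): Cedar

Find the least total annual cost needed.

Choose R1 and R4: together they cover Fir, Alder, Cedar, Maple, Pine — every station.
Total annual cost: 10 + 3 = 13.

13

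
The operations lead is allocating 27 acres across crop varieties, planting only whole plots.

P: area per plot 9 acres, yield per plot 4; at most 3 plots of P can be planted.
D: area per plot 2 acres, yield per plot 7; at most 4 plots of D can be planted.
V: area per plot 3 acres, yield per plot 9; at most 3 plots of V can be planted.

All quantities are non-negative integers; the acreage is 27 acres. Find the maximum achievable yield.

59

D has the best ratio (7/2); taking only D gives at most 4×7 = 28 (stopped by the supply cap of 4).
Mixing does better — 1×P, 4×D, and 3×V: area 26 ≤ 27, yield 1·4 + 4·7 + 3·9 = 59.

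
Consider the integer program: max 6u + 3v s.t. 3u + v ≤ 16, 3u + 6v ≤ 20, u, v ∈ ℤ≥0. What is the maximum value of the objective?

(u,v)=(5,0) is feasible, giving 30.
(u,v)=(4,1) is feasible, giving 27.
The best lattice point is (5,0), giving 30.

30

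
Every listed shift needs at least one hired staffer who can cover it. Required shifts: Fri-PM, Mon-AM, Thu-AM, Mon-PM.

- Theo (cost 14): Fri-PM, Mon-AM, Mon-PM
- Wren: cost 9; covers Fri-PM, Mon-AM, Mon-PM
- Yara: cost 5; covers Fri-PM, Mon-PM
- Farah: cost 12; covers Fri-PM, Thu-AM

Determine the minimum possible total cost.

The greedy cost-per-new-shift heuristic would pick Yara, Wren, and Farah for 26, but a cheaper cover exists.
Choose Wren and Farah: together they cover Fri-PM, Mon-AM, Thu-AM, Mon-PM — every shift.
Total cost: 9 + 12 = 21.
No cover costs less than 21.

21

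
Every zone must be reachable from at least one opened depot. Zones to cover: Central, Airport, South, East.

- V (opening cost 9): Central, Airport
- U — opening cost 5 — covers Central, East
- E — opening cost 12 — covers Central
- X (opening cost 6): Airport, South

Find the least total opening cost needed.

Choose U and X: together they cover Central, Airport, South, East — every zone.
Total opening cost: 5 + 6 = 11.
No cover costs less than 11.

11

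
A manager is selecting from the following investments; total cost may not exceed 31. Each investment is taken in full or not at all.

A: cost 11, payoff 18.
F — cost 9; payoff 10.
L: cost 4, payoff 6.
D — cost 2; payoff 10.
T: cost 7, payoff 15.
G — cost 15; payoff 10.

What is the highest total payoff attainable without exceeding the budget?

Treat it as a binary knapsack problem.
Allowing fractional choices, the relaxed optimum would be about 56.8, but investments are indivisible.
A + F + L + T: cost 11 + 9 + 4 + 7 = 31 ≤ 31, payoff 18 + 10 + 6 + 15 = 49.
A + L + D + T: cost 11 + 4 + 2 + 7 = 24 ≤ 31, payoff 18 + 6 + 10 + 15 = 49.
A + F + D + T: cost 11 + 9 + 2 + 7 = 29 ≤ 31, payoff 18 + 10 + 10 + 15 = 53.
Best is A, F, D, and T with total payoff 53.

53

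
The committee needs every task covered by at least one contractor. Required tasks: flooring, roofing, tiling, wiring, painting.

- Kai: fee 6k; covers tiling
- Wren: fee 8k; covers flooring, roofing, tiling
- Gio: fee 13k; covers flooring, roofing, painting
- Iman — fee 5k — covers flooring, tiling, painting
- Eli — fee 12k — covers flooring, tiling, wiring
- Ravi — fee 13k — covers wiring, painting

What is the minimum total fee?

This is a weighted set-cover instance.
The greedy cost-per-new-task heuristic would pick Iman, Wren, and Eli for 25, but a cheaper cover exists.
Choose Wren and Ravi: together they cover flooring, roofing, tiling, wiring, painting — every task.
Total fee: 8 + 13 = 21.
No cover costs less than 21.

21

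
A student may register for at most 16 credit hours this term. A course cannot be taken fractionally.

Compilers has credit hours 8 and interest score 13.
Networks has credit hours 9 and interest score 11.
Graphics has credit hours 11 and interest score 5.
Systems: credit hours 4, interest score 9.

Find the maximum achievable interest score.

Allowing fractional choices, the relaxed optimum would be about 26.9, but courses are indivisible.
Networks + Systems: credit hours 9 + 4 = 13 ≤ 16, interest score 11 + 9 = 20.
Graphics + Systems: credit hours 11 + 4 = 15 ≤ 16, interest score 5 + 9 = 14.
Compilers + Systems: credit hours 8 + 4 = 12 ≤ 16, interest score 13 + 9 = 22.
Best is Compilers and Systems with total interest score 22.

22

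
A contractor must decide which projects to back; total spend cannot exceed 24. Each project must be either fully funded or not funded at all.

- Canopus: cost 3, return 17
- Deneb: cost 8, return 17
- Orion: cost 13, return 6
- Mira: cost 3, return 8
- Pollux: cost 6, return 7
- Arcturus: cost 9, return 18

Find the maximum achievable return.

60

Allowing fractional choices, the relaxed optimum would be about 61.2, but projects are indivisible.
Canopus + Deneb + Mira + Arcturus: cost 3 + 8 + 3 + 9 = 23 ≤ 24, return 17 + 17 + 8 + 18 = 60.
Canopus + Deneb + Arcturus: cost 3 + 8 + 9 = 20 ≤ 24, return 17 + 17 + 18 = 52.
Canopus + Mira + Pollux + Arcturus: cost 3 + 3 + 6 + 9 = 21 ≤ 24, return 17 + 8 + 7 + 18 = 50.
Best is Canopus, Deneb, Mira, and Arcturus with total return 60.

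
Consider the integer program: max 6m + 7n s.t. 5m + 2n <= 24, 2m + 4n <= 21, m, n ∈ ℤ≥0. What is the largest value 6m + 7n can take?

40

The continuous relaxation peaks at (3.38, 3.56) with value 45.19; rounding to a feasible lattice point costs some objective.
(m,n)=(2,4): 5·2+2·4=18≤24, 2·2+4·4=20≤21, objective 40.
(m,n)=(3,3): 5·3+2·3=21≤24, 2·3+4·3=18≤21, objective 39.
(m,n)=(4,2): 5·4+2·2=24≤24, 2·4+4·2=16≤21, objective 38.
The best lattice point is (2,4), giving 40.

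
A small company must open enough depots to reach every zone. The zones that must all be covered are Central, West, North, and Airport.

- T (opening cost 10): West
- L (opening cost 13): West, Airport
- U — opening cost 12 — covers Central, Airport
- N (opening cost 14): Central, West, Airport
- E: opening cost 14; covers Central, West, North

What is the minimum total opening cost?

Choose U and E: together they cover Central, West, North, Airport — every zone.
Total opening cost: 12 + 14 = 26.

26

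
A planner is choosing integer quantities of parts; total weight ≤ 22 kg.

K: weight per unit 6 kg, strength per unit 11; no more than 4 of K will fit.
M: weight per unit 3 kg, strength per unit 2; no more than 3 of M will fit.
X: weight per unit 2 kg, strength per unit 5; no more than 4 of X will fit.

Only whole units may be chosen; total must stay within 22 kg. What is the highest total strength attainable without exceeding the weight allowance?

43

2×K and 4×X: weight 20 ≤ 22, strength 2·11 + 4·5 = 42.
3×K and 2×X: weight 22 ≤ 22, strength 3·11 + 2·5 = 43.
Best is 43.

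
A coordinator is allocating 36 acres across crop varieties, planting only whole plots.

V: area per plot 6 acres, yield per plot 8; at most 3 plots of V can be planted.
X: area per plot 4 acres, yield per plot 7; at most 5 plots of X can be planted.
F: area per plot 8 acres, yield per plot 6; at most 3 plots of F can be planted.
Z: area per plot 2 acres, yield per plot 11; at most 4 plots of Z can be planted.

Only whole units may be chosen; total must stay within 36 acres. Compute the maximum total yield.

88

1×V, 5×X, and 4×Z: area 34 ≤ 36, yield 1·8 + 5·7 + 4·11 = 87.
2×V, 4×X, and 4×Z: area 36 ≤ 36, yield 2·8 + 4·7 + 4·11 = 88.
Best is 88.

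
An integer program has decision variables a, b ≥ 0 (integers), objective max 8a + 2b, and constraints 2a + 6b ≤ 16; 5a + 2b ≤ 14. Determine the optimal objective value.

20

The continuous relaxation peaks at (2.8, 0) with value 22.40; rounding to a feasible lattice point costs some objective.
(a,b)=(2,2): 2·2+6·2=16≤16, 5·2+2·2=14≤14, objective 20.
(a,b)=(2,1): 2·2+6·1=10≤16, 5·2+2·1=12≤14, objective 18.
Maximum is 20 at (a,b)=(2,2).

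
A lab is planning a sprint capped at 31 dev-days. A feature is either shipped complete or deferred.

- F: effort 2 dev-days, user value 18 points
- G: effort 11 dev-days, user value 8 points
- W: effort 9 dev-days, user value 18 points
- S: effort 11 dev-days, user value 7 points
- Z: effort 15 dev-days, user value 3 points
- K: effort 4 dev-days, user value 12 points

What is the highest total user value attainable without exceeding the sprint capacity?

F + W + S + K: effort 2 + 9 + 11 + 4 = 26 ≤ 31, user value 18 + 18 + 7 + 12 = 55.
F + G + W + K: effort 2 + 11 + 9 + 4 = 26 ≤ 31, user value 18 + 8 + 18 + 12 = 56.
F + W + Z + K: effort 2 + 9 + 15 + 4 = 30 ≤ 31, user value 18 + 18 + 3 + 12 = 51.
Best is F, G, W, and K with total user value 56.

56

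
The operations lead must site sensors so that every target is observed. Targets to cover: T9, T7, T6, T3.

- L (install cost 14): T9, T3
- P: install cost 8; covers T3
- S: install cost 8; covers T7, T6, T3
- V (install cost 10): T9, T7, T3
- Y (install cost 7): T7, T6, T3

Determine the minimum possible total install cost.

17

Choose V and Y: together they cover T9, T7, T6, T3 — every target.
Total install cost: 10 + 7 = 17.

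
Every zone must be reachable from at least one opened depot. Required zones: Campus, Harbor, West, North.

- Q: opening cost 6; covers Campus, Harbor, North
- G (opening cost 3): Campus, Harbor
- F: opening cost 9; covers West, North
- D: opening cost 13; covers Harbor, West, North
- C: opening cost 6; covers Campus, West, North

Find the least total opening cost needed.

Choose G and C: together they cover Campus, Harbor, West, North — every zone.
Total opening cost: 3 + 6 = 9.
No cover costs less than 9.

9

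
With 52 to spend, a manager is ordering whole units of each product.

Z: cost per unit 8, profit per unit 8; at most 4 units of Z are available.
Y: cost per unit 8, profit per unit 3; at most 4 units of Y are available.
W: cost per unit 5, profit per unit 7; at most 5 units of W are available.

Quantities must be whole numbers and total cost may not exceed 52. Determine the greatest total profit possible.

4×Z and 4×W: cost 52 ≤ 52, profit 4·8 + 4·7 = 60.
3×Z and 5×W: cost 49 ≤ 52, profit 3·8 + 5·7 = 59.
Best is 60.

60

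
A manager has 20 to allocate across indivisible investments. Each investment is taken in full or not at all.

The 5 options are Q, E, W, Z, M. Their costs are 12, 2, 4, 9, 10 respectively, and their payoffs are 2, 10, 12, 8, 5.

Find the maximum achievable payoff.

30

Q + E + W: cost 12 + 2 + 4 = 18 ≤ 20, payoff 2 + 10 + 12 = 24.
E + W + Z: cost 2 + 4 + 9 = 15 ≤ 20, payoff 10 + 12 + 8 = 30.
E + W + M: cost 2 + 4 + 10 = 16 ≤ 20, payoff 10 + 12 + 5 = 27.
Best is E, W, and Z with total payoff 30.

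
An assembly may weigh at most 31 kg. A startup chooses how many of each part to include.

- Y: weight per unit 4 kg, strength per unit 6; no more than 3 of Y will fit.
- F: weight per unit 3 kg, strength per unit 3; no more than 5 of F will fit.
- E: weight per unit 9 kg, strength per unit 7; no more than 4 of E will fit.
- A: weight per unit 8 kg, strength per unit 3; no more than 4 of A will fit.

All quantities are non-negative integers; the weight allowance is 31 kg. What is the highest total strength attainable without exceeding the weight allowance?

Y has the best ratio (6/4); taking only Y gives at most 3×6 = 18 (stopped by the supply cap of 3).
Mixing does better — 3×Y, 3×F, and 1×E: weight 30 ≤ 31, strength 3·6 + 3·3 + 1·7 = 34.

34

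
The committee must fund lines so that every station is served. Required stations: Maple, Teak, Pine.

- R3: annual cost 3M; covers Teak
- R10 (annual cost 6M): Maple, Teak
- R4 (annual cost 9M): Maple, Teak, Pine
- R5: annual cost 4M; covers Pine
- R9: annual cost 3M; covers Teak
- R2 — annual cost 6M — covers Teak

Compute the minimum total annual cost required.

R4 alone covers Maple, Teak, Pine — every station.
Total annual cost: 9.

9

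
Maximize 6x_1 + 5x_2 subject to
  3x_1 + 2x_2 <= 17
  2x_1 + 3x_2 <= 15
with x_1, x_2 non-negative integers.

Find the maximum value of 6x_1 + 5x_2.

Relaxing integrality, the LP optimum is 36.20 at (x_1,x_2) = (4.2, 2.2), which is not an integer point.
(x_1,x_2)=(5,1) is feasible, giving 35.
(x_1,x_2)=(4,2) is feasible, giving 34.
(x_1,x_2)=(3,3) is feasible, giving 33.
(x_1,x_2)=(5,0) is feasible, giving 30.
The best lattice point is (5,1), giving 35.

35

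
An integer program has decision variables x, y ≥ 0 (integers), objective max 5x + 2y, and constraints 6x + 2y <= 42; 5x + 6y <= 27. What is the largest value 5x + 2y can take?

(x,y)=(5,0): 6·5+2·0=30≤42, 5·5+6·0=25≤27, objective 25.
(x,y)=(4,1): 6·4+2·1=26≤42, 5·4+6·1=26≤27, objective 22.
(x,y)=(4,0): 6·4+2·0=24≤42, 5·4+6·0=20≤27, objective 20.
The best lattice point is (5,0), giving 25.

25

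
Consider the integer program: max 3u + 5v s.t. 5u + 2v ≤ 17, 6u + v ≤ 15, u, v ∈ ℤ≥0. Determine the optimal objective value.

40

(u,v)=(0,8) is feasible, giving 40.
(u,v)=(0,7) is feasible, giving 35.
No feasible integer point exceeds 40.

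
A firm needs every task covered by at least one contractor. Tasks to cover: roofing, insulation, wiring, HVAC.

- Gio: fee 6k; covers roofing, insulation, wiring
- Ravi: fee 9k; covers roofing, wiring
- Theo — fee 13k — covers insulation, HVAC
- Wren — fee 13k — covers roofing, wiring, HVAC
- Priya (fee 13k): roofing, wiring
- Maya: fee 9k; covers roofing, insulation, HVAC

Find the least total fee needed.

This is a weighted set-cover instance.
Choose Gio and Maya: together they cover roofing, insulation, wiring, HVAC — every task.
Total fee: 6 + 9 = 15.
No cover costs less than 15.

15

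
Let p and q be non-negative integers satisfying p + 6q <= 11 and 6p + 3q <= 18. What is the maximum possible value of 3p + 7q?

13

(p,q)=(2,1): 1·2+6·1=8≤11, 6·2+3·1=15≤18, objective 13.
(p,q)=(1,1): 1·1+6·1=7≤11, 6·1+3·1=9≤18, objective 10.
(p,q)=(3,0): 1·3+6·0=3≤11, 6·3+3·0=18≤18, objective 9.
Maximum is 13 at (p,q)=(2,1).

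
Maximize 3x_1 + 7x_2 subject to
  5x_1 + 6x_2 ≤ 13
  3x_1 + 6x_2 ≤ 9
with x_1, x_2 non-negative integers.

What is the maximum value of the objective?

10

Relaxing integrality, the LP optimum is 10.50 at (x_1,x_2) = (0, 1.5), which is not an integer point.
(x_1,x_2)=(1,1) is feasible, giving 10.
(x_1,x_2)=(0,1) is feasible, giving 7.
(x_1,x_2)=(2,0) is feasible, giving 6.
Maximum is 10 at (x_1,x_2)=(1,1).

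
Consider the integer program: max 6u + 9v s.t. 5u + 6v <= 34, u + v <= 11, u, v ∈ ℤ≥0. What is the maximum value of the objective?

The continuous relaxation peaks at (0, 5.67) with value 51.00; rounding to a feasible lattice point costs some objective.
(u,v)=(2,4) is feasible, giving 48.
(u,v)=(3,3) is feasible, giving 45.
(u,v)=(0,5) is feasible, giving 45.
Maximum is 48 at (u,v)=(2,4).

48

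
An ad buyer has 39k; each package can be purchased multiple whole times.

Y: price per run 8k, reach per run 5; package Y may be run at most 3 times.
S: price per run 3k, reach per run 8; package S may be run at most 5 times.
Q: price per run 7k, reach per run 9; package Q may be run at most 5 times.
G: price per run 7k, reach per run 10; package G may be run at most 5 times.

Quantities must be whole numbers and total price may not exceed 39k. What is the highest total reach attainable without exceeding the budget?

S has the best ratio (8/3); taking only S gives at most 5×8 = 40 (stopped by the supply cap of 5).
Mixing does better — 5×S and 3×G: price 36 ≤ 39, reach 5·8 + 3·10 = 70.

70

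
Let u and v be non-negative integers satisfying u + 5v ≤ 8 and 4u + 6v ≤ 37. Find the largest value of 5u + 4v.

(u,v)=(8,0): 1·8+5·0=8≤8, 4·8+6·0=32≤37, objective 40.
(u,v)=(7,0): 1·7+5·0=7≤8, 4·7+6·0=28≤37, objective 35.
No feasible integer point exceeds 40.

40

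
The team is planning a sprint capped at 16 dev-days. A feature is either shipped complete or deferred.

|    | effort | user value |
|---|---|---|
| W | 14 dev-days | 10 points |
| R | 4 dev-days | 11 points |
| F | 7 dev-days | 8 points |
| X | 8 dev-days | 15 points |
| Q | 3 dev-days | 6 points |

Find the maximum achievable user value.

This is a 0-1 knapsack instance.
Allowing fractional choices, the relaxed optimum would be about 33.1, but features are indivisible.
R + F + Q: effort 4 + 7 + 3 = 14 ≤ 16, user value 11 + 8 + 6 = 25.
R + X: effort 4 + 8 = 12 ≤ 16, user value 11 + 15 = 26.
R + X + Q: effort 4 + 8 + 3 = 15 ≤ 16, user value 11 + 15 + 6 = 32.
Best is R, X, and Q with total user value 32.

32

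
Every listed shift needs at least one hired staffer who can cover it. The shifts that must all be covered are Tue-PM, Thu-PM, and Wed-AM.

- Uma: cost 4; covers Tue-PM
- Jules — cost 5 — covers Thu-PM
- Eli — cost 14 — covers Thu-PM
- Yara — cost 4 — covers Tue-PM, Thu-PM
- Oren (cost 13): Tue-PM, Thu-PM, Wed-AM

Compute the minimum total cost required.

13

Oren alone covers Tue-PM, Thu-PM, Wed-AM — every shift.
Total cost: 13.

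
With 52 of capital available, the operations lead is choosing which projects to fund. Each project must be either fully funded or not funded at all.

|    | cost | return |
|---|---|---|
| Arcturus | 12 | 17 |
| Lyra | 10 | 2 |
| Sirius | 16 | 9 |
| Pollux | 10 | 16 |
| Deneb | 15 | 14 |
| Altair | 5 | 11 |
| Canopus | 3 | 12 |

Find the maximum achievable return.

70

This is an integer program with binary decision variables.
Take Arcturus, Pollux, Deneb, Altair, and Canopus: cost 12 + 10 + 15 + 5 + 3 = 45 ≤ 52, return 17 + 16 + 14 + 11 + 12 = 70.
No other feasible combination does better.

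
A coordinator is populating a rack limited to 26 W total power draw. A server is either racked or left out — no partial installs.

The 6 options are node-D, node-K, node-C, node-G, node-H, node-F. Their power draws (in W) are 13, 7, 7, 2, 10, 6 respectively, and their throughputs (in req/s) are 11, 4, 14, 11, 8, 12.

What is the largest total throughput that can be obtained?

45

node-C + node-G + node-H + node-F: power draw 7 + 2 + 10 + 6 = 25 ≤ 26, throughput 14 + 11 + 8 + 12 = 45.
node-K + node-C + node-G + node-F: power draw 7 + 7 + 2 + 6 = 22 ≤ 26, throughput 4 + 14 + 11 + 12 = 41.
Best is node-C, node-G, node-H, and node-F with total throughput 45.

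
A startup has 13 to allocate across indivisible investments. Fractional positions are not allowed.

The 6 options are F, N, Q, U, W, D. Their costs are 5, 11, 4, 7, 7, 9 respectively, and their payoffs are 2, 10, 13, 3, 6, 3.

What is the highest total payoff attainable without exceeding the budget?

19

This is an integer program with binary decision variables.
Allowing fractional choices, the relaxed optimum would be about 21.2, but investments are indivisible.
Q + U: cost 4 + 7 = 11 ≤ 13, payoff 13 + 3 = 16.
Q + D: cost 4 + 9 = 13 ≤ 13, payoff 13 + 3 = 16.
Q + W: cost 4 + 7 = 11 ≤ 13, payoff 13 + 6 = 19.
Best is Q and W with total payoff 19.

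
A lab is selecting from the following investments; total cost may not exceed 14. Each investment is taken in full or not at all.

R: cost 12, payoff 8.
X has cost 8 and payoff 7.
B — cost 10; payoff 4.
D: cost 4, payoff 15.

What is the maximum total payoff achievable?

22

This is an integer program with binary decision variables.
Allowing fractional choices, the relaxed optimum would be about 23.3, but investments are indivisible.
D: cost 4 ≤ 14, payoff 15.
B + D: cost 10 + 4 = 14 ≤ 14, payoff 4 + 15 = 19.
X + D: cost 8 + 4 = 12 ≤ 14, payoff 7 + 15 = 22.
Best is X and D with total payoff 22.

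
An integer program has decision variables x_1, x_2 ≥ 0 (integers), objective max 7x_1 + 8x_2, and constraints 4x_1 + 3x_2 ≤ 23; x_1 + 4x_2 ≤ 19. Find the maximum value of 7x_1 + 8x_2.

(x_1,x_2)=(2,4): 4·2+3·4=20≤23, 1·2+4·4=18≤19, objective 46.
(x_1,x_2)=(3,3): 4·3+3·3=21≤23, 1·3+4·3=15≤19, objective 45.
The best lattice point is (2,4), giving 46.

46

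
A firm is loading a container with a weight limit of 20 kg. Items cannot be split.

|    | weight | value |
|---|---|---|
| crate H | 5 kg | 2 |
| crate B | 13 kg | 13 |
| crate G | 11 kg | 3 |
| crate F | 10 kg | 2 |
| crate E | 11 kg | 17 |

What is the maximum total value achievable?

19

This is an integer program with binary decision variables.
Allowing fractional choices, the relaxed optimum would be about 26.0, but items are indivisible.
crate E: weight 11 ≤ 20, value 17.
crate H + crate E: weight 5 + 11 = 16 ≤ 20, value 2 + 17 = 19.
Best is crate H and crate E with total value 19.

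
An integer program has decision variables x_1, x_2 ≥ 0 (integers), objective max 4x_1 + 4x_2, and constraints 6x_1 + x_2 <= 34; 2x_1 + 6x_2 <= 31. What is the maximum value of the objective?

32

The continuous relaxation peaks at (5.09, 3.47) with value 34.24; rounding to a feasible lattice point costs some objective.
(x_1,x_2)=(5,3): 6·5+1·3=33≤34, 2·5+6·3=28≤31, objective 32.
(x_1,x_2)=(5,2): 6·5+1·2=32≤34, 2·5+6·2=22≤31, objective 28.
(x_1,x_2)=(4,3): 6·4+1·3=27≤34, 2·4+6·3=26≤31, objective 28.
The best lattice point is (5,3), giving 32.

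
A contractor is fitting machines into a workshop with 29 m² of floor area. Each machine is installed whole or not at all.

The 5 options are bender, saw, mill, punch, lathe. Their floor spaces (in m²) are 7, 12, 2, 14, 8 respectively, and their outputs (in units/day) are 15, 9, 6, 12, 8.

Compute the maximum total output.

38

bender + mill + punch: floor space 7 + 2 + 14 = 23 ≤ 29, output 15 + 6 + 12 = 33.
bender + saw + mill + lathe: floor space 7 + 12 + 2 + 8 = 29 ≤ 29, output 15 + 9 + 6 + 8 = 38.
bender + punch + lathe: floor space 7 + 14 + 8 = 29 ≤ 29, output 15 + 12 + 8 = 35.
Best is bender, saw, mill, and lathe with total output 38.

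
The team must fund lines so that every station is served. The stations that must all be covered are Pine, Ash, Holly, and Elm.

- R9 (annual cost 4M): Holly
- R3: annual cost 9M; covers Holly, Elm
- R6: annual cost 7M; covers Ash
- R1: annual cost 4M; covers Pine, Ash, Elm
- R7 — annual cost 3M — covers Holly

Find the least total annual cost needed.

7

Choose R1 and R7: together they cover Pine, Ash, Holly, Elm — every station.
Total annual cost: 4 + 3 = 7.
No cover costs less than 7.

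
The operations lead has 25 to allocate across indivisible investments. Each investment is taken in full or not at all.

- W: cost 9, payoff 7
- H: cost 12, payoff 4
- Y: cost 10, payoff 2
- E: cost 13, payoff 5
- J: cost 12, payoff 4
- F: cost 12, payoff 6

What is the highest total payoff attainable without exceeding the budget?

W + F: cost 9 + 12 = 21 ≤ 25, payoff 7 + 6 = 13.
W + E: cost 9 + 13 = 22 ≤ 25, payoff 7 + 5 = 12.
W + H: cost 9 + 12 = 21 ≤ 25, payoff 7 + 4 = 11.
Best is W and F with total payoff 13.

13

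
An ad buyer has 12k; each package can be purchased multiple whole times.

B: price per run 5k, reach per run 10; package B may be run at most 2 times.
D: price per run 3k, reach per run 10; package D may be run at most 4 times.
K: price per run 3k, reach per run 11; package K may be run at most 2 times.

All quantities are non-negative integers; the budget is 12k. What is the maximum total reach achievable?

42

3×D and 1×K: price 12 ≤ 12, reach 3·10 + 1·11 = 41.
2×D and 2×K: price 12 ≤ 12, reach 2·10 + 2·11 = 42.
Best is 42.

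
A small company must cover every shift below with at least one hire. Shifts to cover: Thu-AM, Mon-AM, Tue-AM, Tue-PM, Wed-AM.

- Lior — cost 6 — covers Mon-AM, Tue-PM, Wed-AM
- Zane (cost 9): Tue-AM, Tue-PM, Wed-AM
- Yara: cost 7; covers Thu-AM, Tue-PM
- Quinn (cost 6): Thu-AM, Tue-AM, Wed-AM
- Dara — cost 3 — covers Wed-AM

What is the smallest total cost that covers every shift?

This is an integer covering problem.
Choose Lior and Quinn: together they cover Thu-AM, Mon-AM, Tue-AM, Tue-PM, Wed-AM — every shift.
Total cost: 6 + 6 = 12.
No cover costs less than 12.

12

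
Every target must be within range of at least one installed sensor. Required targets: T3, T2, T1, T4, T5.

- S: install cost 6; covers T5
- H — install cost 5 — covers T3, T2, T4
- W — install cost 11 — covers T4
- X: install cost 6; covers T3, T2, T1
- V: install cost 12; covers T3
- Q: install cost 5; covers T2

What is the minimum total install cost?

Choose S, H, and X: together they cover T3, T2, T1, T4, T5 — every target.
Total install cost: 6 + 5 + 6 = 17.

17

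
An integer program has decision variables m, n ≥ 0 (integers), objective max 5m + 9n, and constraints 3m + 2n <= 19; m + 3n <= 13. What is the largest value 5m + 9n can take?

(m,n)=(4,3): 3·4+2·3=18≤19, 1·4+3·3=13≤13, objective 47.
(m,n)=(5,2): 3·5+2·2=19≤19, 1·5+3·2=11≤13, objective 43.
(m,n)=(3,3): 3·3+2·3=15≤19, 1·3+3·3=12≤13, objective 42.
No feasible integer point exceeds 47.

47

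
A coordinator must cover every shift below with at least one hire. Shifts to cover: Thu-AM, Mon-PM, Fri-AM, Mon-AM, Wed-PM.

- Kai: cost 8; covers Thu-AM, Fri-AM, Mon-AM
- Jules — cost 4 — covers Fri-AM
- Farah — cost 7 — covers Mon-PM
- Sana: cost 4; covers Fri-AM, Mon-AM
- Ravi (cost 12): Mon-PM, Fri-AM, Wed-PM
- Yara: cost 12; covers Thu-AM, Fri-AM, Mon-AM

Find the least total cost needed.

This is an integer covering problem.
The greedy cost-per-new-shift heuristic would pick Sana, Ravi, and Kai for 24, but a cheaper cover exists.
Choose Kai and Ravi: together they cover Thu-AM, Mon-PM, Fri-AM, Mon-AM, Wed-PM — every shift.
Total cost: 8 + 12 = 20.
No cover costs less than 20.

20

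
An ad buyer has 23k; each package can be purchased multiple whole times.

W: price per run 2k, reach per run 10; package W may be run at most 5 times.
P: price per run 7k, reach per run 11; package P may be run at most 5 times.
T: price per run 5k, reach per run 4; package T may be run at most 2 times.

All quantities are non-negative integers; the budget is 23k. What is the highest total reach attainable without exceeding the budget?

65

This is a bounded integer knapsack.
5×W, 1×P, and 1×T: price 22 ≤ 23, reach 5·10 + 1·11 + 1·4 = 65.
4×W and 2×P: price 22 ≤ 23, reach 4·10 + 2·11 = 62.
Best is 65.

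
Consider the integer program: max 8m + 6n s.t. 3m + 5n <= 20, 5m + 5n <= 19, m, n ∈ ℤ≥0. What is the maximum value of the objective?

(m,n)=(3,0): 3·3+5·0=9≤20, 5·3+5·0=15≤19, objective 24.
(m,n)=(2,1): 3·2+5·1=11≤20, 5·2+5·1=15≤19, objective 22.
(m,n)=(2,0): 3·2+5·0=6≤20, 5·2+5·0=10≤19, objective 16.
Maximum is 24 at (m,n)=(3,0).

24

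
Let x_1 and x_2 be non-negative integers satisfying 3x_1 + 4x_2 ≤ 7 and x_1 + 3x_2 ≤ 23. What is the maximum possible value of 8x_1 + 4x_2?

(x_1,x_2)=(2,0): 3·2+4·0=6≤7, 1·2+3·0=2≤23, objective 16.
(x_1,x_2)=(1,1): 3·1+4·1=7≤7, 1·1+3·1=4≤23, objective 12.
(x_1,x_2)=(1,0): 3·1+4·0=3≤7, 1·1+3·0=1≤23, objective 8.
The best lattice point is (2,0), giving 16.

16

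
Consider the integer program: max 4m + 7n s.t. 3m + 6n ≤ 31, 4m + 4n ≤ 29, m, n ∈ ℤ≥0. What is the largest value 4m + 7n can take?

37

(m,n)=(4,3) is feasible, giving 37.
(m,n)=(5,2) is feasible, giving 34.
(m,n)=(3,3) is feasible, giving 33.
Maximum is 37 at (m,n)=(4,3).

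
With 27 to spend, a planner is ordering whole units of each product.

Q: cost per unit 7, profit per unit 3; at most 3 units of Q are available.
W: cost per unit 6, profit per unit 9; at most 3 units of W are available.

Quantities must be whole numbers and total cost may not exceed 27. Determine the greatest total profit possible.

30

W has the best ratio (9/6); taking only W gives at most 3×9 = 27 (stopped by the supply cap of 3).
Mixing does better — 1×Q and 3×W: cost 25 ≤ 27, profit 1·3 + 3·9 = 30.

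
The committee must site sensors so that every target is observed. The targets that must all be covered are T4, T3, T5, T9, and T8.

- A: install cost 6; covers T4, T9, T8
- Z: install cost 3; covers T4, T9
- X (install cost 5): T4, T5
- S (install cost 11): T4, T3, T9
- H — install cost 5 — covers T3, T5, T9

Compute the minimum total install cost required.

Choose A and H: together they cover T4, T3, T5, T9, T8 — every target.
Total install cost: 6 + 5 = 11.

11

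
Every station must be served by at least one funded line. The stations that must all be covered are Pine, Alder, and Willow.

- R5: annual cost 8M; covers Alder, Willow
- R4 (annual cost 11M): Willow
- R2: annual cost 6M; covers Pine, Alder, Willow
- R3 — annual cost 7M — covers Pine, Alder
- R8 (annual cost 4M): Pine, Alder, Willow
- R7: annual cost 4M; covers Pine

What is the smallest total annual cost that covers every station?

4

This is an integer covering problem.
R8 alone covers Pine, Alder, Willow — every station.
Total annual cost: 4.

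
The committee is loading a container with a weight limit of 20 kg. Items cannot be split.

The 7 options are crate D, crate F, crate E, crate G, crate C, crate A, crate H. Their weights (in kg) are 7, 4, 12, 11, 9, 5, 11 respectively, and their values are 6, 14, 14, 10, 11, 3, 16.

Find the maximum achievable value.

33

crate D + crate F + crate C: weight 7 + 4 + 9 = 20 ≤ 20, value 6 + 14 + 11 = 31.
crate F + crate H: weight 4 + 11 = 15 ≤ 20, value 14 + 16 = 30.
crate F + crate A + crate H: weight 4 + 5 + 11 = 20 ≤ 20, value 14 + 3 + 16 = 33.
Best is crate F, crate A, and crate H with total value 33.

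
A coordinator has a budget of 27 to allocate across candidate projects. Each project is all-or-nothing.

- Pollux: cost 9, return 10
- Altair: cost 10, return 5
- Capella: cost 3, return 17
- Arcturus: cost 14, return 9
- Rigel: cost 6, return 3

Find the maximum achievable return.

36

Treat it as a binary knapsack problem.
Allowing fractional choices, the relaxed optimum would be about 36.5, but projects are indivisible.
Pollux + Altair + Capella: cost 9 + 10 + 3 = 22 ≤ 27, return 10 + 5 + 17 = 32.
Pollux + Capella + Arcturus: cost 9 + 3 + 14 = 26 ≤ 27, return 10 + 17 + 9 = 36.
Altair + Capella + Arcturus: cost 10 + 3 + 14 = 27 ≤ 27, return 5 + 17 + 9 = 31.
Best is Pollux, Capella, and Arcturus with total return 36.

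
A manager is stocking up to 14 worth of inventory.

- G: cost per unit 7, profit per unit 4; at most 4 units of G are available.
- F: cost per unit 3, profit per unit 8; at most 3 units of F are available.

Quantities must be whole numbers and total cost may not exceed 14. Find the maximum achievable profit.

24

F has the best ratio (8/3); taking only F gives at most 3×8 = 24 (stopped by the supply cap of 3).
Optimal: 3×F: cost 9 ≤ 14, profit 3·8 = 24.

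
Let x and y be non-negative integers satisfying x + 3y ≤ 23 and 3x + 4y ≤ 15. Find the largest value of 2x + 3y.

11

(x,y)=(1,3): 1·1+3·3=10≤23, 3·1+4·3=15≤15, objective 11.
(x,y)=(2,2): 1·2+3·2=8≤23, 3·2+4·2=14≤15, objective 10.
(x,y)=(0,3): 1·0+3·3=9≤23, 3·0+4·3=12≤15, objective 9.
No feasible integer point exceeds 11.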